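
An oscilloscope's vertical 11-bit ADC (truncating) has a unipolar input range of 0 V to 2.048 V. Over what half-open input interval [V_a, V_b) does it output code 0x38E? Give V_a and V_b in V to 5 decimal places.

LSB = 2.048/2^11 = 1.000 mV.
Code 0x38E = 910 decimal.
V_a = V_low + 910·LSB = 0.91 V; V_b = V_low + 911·LSB = 0.911 V.

[0.91000 V, 0.91100 V)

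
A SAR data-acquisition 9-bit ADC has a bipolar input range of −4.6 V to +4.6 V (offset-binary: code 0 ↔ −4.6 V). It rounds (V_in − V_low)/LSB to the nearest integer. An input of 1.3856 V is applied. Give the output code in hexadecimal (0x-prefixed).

code 0x14D (decimal 333)

With 512 levels over 9.2 V, one step is 17.969 mV.
(V_in − V_low)/LSB = (1.3856 − (−4.6)) / 0.0179687 = 333.112.
Round → code 333.
In hexadecimal (0x-prefixed): 0x14D.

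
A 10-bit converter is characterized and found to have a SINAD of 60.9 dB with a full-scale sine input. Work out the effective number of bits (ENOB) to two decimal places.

9.82 bits

ENOB = (SINAD − 1.76) / 6.02 = (60.9 − 1.76)/6.02 = 9.824.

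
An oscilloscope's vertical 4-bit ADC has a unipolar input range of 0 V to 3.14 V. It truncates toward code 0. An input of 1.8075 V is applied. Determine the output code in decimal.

With 16 levels over 3.14 V, one step is 196.250 mV.
(1.8075 − 0) / 0.19625 = 9.210 LSBs.
So the output code is 9.

code 9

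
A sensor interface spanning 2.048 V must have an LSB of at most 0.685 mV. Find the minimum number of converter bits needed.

Number of steps required ≥ 2.048 V / 0.685 mV = 2989.78.
Need 2^N ≥ 2989.78; 2^11 = 2048, 2^12 = 4096.
Minimum N = 12.

12 bits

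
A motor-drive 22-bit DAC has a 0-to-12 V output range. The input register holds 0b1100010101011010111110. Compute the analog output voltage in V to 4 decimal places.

LSB = 12 V / 2^22 = 2.86 µV.
Code 0b1100010101011010111110 = 3233470 decimal.
V_out = 0 + 3233470 × 2.86102e-06 V = 9.25103 V.

9.2510 V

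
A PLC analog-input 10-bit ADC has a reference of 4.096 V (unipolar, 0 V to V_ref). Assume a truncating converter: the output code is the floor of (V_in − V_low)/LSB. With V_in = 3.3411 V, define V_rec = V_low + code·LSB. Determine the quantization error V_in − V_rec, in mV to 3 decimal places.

Step size: 4.096 V ÷ 2^10 = 4.000 mV.
(3.3411 − 0)/0.004 = 835.2750; ⌊·⌋ gives code 835.
V_rec = 0 + 835·0.004 = 3.34 V.
V_in − V_rec = 0.0011 V = 1.100 mV.

1.100 mV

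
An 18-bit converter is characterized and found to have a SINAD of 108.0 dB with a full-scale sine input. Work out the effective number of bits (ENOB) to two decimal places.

ENOB = (SINAD − 1.76) / 6.02 = (108.0 − 1.76)/6.02 = 17.648.

17.65 bits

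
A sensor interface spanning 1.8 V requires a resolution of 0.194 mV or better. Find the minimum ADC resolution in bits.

Number of steps required ≥ 1.8 V / 0.194 mV = 9278.35.
Need 2^N ≥ 9278.35; 2^13 = 8192, 2^14 = 16384.
Minimum N = 14.

14 bits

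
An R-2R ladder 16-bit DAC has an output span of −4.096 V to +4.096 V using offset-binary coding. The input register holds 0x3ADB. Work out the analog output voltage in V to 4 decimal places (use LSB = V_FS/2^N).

LSB = 8.192 V / 2^16 = 125.00 µV.
Code 0x3ADB = 15067 decimal.
V_out = (−4.096) + 15067 × 0.000125 V = -2.21263 V.

-2.2126 V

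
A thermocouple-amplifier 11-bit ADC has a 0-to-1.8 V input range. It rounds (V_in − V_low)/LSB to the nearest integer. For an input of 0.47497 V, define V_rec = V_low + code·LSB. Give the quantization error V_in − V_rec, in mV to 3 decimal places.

0.361 mV

Step size: 1.8 V ÷ 2^11 = 0.879 mV.
(0.47497 − 0)/0.000878906 = 540.4103; round gives code 540.
Reconstructed: 0.47460938 V.
V_in − V_rec = 0.000360625 V = 0.361 mV.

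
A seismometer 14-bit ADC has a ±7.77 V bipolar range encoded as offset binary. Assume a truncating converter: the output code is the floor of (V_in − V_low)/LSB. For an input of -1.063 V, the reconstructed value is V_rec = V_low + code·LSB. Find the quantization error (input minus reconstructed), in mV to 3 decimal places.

One LSB is 15.54 V / 16384 = 0.948 mV.
Scaled input = 7071.2669 LSBs, so code = 7071.
Code 7071 maps back to (−7.77) + 7071×0.000948486 V = -1.0632532 V.
Difference: 0.000253174 V → 0.253 mV.

0.253 mV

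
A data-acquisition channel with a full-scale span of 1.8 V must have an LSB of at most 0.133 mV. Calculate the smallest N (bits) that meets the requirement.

14 bits

Number of steps required ≥ 1.8 V / 0.133 mV = 13533.83.
Need 2^N ≥ 13533.83; 2^13 = 8192, 2^14 = 16384.
Minimum N = 14.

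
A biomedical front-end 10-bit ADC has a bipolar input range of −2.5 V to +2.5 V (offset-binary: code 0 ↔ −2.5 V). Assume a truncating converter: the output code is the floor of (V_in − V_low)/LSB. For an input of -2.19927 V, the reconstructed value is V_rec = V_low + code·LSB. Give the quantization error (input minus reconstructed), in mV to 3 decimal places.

One LSB is 5 V / 1024 = 4.883 mV.
(-2.19927 − (−2.5))/0.00488281 = 61.5895; ⌊·⌋ gives code 61.
V_rec = (−2.5) + 61·0.00488281 = -2.2021484 V.
Difference: 0.00287844 V → 2.878 mV.

2.878 mV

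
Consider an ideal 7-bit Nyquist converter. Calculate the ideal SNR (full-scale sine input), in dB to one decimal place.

43.9 dB

SNR ≈ 6.02·N + 1.76 dB = 6.02·7 + 1.76 = 43.90 dB.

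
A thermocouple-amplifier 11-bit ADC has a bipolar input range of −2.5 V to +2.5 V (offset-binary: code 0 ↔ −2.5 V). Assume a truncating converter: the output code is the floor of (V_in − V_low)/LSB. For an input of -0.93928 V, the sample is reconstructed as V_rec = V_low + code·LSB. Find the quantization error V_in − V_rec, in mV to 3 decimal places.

LSB = 5/2^11 = 2.441 mV.
(V_in − V_low)/LSB = (-0.93928 − (−2.5))/0.00244141 = 639.2709 → code 639 (floor).
Code 639 maps back to (−2.5) + 639×0.00244141 V = -0.93994141 V.
Error = -0.93928 − (−0.93994141) = 0.000661406 V = 0.661 mV.

0.661 mV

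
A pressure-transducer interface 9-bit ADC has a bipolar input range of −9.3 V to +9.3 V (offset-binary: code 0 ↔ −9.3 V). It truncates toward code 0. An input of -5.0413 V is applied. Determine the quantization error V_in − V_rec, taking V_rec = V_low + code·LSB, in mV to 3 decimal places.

8.309 mV

One LSB is 18.6 V / 512 = 36.328 mV.
(-5.0413 − (−9.3))/0.0363281 = 117.2287; ⌊·⌋ gives code 117.
Reconstructed: -5.0496094 V.
Error = -5.0413 − (−5.0496094) = 0.00830938 V = 8.309 mV.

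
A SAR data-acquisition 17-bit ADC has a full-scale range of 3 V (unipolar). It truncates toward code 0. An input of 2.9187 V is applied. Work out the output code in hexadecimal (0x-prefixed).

code 0x1F21F (decimal 127519)

Full-scale span = 3 V; LSB = 3/2^17 = 22.89 µV.
(V_in − V_low)/LSB = (2.9187 − 0) / 2.28882e-05 = 127519.949.
Floor → code 127519.
In hexadecimal (0x-prefixed): 0x1F21F.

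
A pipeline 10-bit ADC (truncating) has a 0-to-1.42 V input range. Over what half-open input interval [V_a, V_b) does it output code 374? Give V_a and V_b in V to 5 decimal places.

[0.51863 V, 0.52002 V)

LSB = 1.42/2^10 = 1.387 mV.
V_a = V_low + 374·LSB = 0.518633 V; V_b = V_low + 375·LSB = 0.52002 V.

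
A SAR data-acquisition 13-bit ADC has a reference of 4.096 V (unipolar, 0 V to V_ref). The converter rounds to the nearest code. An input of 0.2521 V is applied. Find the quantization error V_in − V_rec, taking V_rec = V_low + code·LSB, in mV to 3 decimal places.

0.100 mV

One LSB is 4.096 V / 8192 = 0.500 mV.
Scaled input = 504.2000 LSBs, so code = 504.
Reconstructed: 0.252 V.
V_in − V_rec = 0.0001 V = 0.100 mV.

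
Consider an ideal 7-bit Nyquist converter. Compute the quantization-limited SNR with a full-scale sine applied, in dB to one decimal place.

43.9 dB

SNR ≈ 6.02·N + 1.76 dB = 6.02·7 + 1.76 = 43.90 dB.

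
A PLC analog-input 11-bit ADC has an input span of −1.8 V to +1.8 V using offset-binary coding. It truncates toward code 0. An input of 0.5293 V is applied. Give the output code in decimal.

code 1325

Full-scale span = 3.6 V; LSB = 3.6/2^11 = 1.758 mV.
Input sits at 1325.113 steps above V_low.
Floor → code 1325.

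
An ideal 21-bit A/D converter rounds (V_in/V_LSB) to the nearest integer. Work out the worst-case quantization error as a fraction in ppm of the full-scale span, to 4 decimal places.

0.2384 ppm

Rounding → worst-case error = ½ LSB = V_FS/2^22, so 1e+06/4194304 = 0.238419 ppm of full scale.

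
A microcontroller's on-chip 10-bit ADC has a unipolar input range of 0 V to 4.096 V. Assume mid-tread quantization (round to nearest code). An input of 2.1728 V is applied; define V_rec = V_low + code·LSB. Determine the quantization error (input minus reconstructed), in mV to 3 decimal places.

0.800 mV

One LSB is 4.096 V / 1024 = 4.000 mV.
(V_in − V_low)/LSB = (2.1728 − 0)/0.004 = 543.2000 → code 543 (round).
Code 543 maps back to 0 + 543×0.004 V = 2.172 V.
Error = 2.1728 − 2.172 = 0.0008 V = 0.800 mV.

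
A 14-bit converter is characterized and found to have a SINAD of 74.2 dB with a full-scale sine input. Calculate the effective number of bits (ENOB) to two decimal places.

ENOB = (SINAD − 1.76) / 6.02 = (74.2 − 1.76)/6.02 = 12.033.

12.03 bits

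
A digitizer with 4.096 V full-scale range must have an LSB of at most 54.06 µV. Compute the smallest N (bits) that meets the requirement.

17 bits

Number of steps required ≥ 4.096 V / 54.06 µV = 75767.67.
Need 2^N ≥ 75767.67; 2^16 = 65536, 2^17 = 131072.
Minimum N = 17.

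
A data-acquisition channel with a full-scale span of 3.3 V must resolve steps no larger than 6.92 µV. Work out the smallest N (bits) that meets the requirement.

19 bits

Number of steps required ≥ 3.3 V / 6.92 µV = 476878.61.
Need 2^N ≥ 476878.61; 2^18 = 262144, 2^19 = 524288.
Minimum N = 19.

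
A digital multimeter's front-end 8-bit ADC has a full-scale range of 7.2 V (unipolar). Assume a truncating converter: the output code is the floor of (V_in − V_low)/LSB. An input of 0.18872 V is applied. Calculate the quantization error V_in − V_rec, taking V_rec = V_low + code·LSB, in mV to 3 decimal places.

Step size: 7.2 V ÷ 2^8 = 28.125 mV.
(0.18872 − 0)/0.028125 = 6.7100; ⌊·⌋ gives code 6.
Reconstructed: 0.16875 V.
V_in − V_rec = 0.01997 V = 19.970 mV.

19.970 mV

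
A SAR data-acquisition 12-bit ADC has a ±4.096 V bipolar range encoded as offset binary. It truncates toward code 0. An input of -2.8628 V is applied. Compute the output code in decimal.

LSB = 8.192 V / 4096 = 2.000 mV.
(V_in − V_low)/LSB = (-2.8628 − (−4.096)) / 0.002 = 616.600.
⌊·⌋(616.600) = 616.

code 616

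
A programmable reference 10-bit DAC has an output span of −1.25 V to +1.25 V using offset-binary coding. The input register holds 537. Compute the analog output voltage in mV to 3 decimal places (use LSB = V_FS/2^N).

LSB = 2.5 V / 2^10 = 2.441 mV.
V_out = (−1.25) + 537 × 0.00244141 V = 0.0610352 V.
= 61.035 mV.

61.035 mV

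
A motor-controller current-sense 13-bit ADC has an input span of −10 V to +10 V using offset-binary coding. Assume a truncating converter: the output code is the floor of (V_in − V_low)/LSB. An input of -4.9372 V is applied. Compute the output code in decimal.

With 8192 levels over 20 V, one step is 2.441 mV.
Input sits at 2073.723 steps above V_low.
So the output code is 2073.

code 2073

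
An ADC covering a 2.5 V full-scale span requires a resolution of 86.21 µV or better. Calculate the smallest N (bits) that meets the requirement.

Number of steps required ≥ 2.5 V / 86.21 µV = 28998.96.
Need 2^N ≥ 28998.96; 2^14 = 16384, 2^15 = 32768.
Minimum N = 15.

15 bits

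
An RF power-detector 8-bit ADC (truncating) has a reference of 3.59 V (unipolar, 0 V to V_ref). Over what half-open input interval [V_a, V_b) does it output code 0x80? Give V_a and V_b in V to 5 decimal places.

LSB = 3.59/2^8 = 14.023 mV.
Code 0x80 = 128 decimal.
V_a = V_low + 128·LSB = 1.795 V; V_b = V_low + 129·LSB = 1.80902 V.

[1.79500 V, 1.80902 V)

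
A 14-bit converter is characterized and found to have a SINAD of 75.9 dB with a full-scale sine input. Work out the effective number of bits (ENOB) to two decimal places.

12.32 bits

ENOB = (SINAD − 1.76) / 6.02 = (75.9 − 1.76)/6.02 = 12.316.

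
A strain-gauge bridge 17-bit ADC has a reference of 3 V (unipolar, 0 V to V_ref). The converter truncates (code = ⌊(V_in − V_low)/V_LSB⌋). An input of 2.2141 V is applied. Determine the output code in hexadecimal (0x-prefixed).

LSB = 3 V / 131072 = 22.89 µV.
(V_in − V_low)/LSB = (2.2141 − 0) / 2.28882e-05 = 96735.505.
So the output code is 96735.
In hexadecimal (0x-prefixed): 0x179DF.

code 0x179DF (decimal 96735)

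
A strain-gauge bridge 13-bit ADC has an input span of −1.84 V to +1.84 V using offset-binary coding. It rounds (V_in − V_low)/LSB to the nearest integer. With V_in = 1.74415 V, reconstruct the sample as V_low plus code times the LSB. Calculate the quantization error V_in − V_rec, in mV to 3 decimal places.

-0.166 mV

Step size: 3.68 V ÷ 2^13 = 449.22 µV.
Scaled input = 7978.6296 LSBs, so code = 7979.
Reconstructed: 1.7443164 V.
Error = 1.74415 − 1.7443164 = -0.000166406 V = -0.166 mV.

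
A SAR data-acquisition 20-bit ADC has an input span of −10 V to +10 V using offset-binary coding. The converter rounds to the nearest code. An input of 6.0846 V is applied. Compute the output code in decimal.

Full-scale span = 20 V; LSB = 20/2^20 = 19.07 µV.
(V_in − V_low)/LSB = (6.0846 − (−10)) / 1.90735e-05 = 843296.276.
round(843296.276) = 843296.

code 843296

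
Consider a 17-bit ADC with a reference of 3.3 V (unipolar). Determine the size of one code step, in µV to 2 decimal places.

Full-scale span = 3.3 V.
LSB = 3.3 / 2^17 = 3.3 / 131072 = 2.5177e-05 V = 25.18 µV.

25.18 µV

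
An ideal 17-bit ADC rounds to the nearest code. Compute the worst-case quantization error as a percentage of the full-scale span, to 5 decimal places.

Rounding → worst-case error = ½ LSB = V_FS/2^18, so 100/262144 = 0.00038147 % of full scale.

0.00038 %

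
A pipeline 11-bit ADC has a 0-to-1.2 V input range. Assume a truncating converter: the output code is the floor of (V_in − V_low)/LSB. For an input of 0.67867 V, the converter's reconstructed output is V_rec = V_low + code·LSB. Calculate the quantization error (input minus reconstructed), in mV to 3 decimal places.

0.154 mV

LSB = 1.2/2^11 = 0.586 mV.
(V_in − V_low)/LSB = (0.67867 − 0)/0.000585937 = 1158.2635 → code 1158 (floor).
V_rec = 0 + 1158·0.000585937 = 0.67851562 V.
Error = 0.67867 − 0.67851562 = 0.000154375 V = 0.154 mV.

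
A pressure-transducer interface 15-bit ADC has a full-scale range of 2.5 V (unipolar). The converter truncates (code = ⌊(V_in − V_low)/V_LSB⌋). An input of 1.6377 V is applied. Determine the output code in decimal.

LSB = 2.5 V / 32768 = 76.29 µV.
Input sits at 21465.661 steps above V_low.
Floor → code 21465.

code 21465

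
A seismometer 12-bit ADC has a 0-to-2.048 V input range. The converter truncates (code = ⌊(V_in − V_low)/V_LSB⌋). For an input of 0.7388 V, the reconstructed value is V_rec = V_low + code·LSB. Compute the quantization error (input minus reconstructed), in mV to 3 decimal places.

LSB = 2.048/2^12 = 0.500 mV.
(0.7388 − 0)/0.0005 = 1477.6000; ⌊·⌋ gives code 1477.
Code 1477 maps back to 0 + 1477×0.0005 V = 0.7385 V.
Error = 0.7388 − 0.7385 = 0.0003 V = 0.300 mV.

0.300 mV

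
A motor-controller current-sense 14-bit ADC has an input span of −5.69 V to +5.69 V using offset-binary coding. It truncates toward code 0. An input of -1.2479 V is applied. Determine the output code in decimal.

code 6395

LSB = 11.38 V / 16384 = 0.695 mV.
(-1.2479 − (−5.69)) / 0.00069458 = 6395.375 LSBs.
So the output code is 6395.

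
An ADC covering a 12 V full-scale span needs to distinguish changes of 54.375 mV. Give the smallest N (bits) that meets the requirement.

Number of steps required ≥ 12 V / 54.375 mV = 220.69.
Need 2^N ≥ 220.69; 2^7 = 128, 2^8 = 256.
Minimum N = 8.

8 bits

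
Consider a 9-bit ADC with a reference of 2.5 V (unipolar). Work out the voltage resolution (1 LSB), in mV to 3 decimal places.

4.883 mV

Full-scale span = 2.5 V.
LSB = 2.5 / 2^9 = 2.5 / 512 = 0.00488281 V = 4.883 mV.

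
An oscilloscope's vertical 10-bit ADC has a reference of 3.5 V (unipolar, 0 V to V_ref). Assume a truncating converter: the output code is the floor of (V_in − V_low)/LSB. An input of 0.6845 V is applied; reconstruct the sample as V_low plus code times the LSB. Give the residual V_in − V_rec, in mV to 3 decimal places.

0.906 mV

LSB = 3.5/2^10 = 3.418 mV.
(0.6845 − 0)/0.00341797 = 200.2651; ⌊·⌋ gives code 200.
V_rec = 0 + 200·0.00341797 = 0.68359375 V.
Difference: 0.00090625 V → 0.906 mV.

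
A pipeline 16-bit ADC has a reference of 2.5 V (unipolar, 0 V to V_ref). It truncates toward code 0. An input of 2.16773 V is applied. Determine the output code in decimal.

code 56825

With 65536 levels over 2.5 V, one step is 38.15 µV.
Input sits at 56825.741 steps above V_low.
So the output code is 56825.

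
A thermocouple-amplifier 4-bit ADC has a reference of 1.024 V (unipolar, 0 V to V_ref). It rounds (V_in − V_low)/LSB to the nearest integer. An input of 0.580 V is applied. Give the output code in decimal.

code 9

Full-scale span = 1.024 V; LSB = 1.024/2^4 = 64.000 mV.
(V_in − V_low)/LSB = (0.580 − 0) / 0.064 = 9.062.
Round → code 9.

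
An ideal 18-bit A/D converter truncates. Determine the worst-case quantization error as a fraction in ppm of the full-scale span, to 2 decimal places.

Truncating → worst-case error = 1 LSB = V_FS/2^18, so 1e+06/262144 = 3.8147 ppm of full scale.

3.81 ppm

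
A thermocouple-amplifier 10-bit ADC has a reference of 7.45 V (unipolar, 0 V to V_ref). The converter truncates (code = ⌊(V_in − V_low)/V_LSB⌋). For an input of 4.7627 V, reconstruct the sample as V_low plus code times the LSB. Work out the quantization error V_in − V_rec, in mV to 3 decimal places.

LSB = 7.45/2^10 = 7.275 mV.
(V_in − V_low)/LSB = (4.7627 − 0)/0.00727539 = 654.6315 → code 654 (floor).
V_rec = 0 + 654·0.00727539 = 4.7581055 V.
V_in − V_rec = 0.00459453 V = 4.595 mV.

4.595 mV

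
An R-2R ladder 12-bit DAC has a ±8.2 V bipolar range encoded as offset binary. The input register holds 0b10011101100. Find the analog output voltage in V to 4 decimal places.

LSB = 16.4 V / 2^12 = 4.004 mV.
Code 0b10011101100 = 1260 decimal.
V_out = (−8.2) + 1260 × 0.00400391 V = -3.15508 V.

-3.1551 V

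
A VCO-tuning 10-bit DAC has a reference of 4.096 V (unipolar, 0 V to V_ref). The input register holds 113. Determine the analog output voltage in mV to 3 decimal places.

LSB = 4.096 V / 2^10 = 4.000 mV.
V_out = 0 + 113 × 0.004 V = 0.452 V.
= 452.000 mV.

452.000 mV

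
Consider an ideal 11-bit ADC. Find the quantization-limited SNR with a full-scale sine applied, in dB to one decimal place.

68.0 dB

SNR ≈ 6.02·N + 1.76 dB = 6.02·11 + 1.76 = 67.98 dB.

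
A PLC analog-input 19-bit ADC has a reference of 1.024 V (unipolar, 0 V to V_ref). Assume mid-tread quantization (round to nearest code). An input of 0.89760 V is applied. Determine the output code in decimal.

code 459571

With 524288 levels over 1.024 V, one step is 1.95 µV.
(V_in − V_low)/LSB = (0.89760 − 0) / 1.95313e-06 = 459571.200.
round(459571.200) = 459571.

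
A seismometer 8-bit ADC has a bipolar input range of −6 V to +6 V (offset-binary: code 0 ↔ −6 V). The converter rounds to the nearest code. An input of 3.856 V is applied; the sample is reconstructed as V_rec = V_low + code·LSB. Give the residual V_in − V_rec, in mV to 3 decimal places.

LSB = 12/2^8 = 46.875 mV.
Scaled input = 210.2613 LSBs, so code = 210.
Reconstructed: 3.84375 V.
V_in − V_rec = 0.01225 V = 12.250 mV.

12.250 mV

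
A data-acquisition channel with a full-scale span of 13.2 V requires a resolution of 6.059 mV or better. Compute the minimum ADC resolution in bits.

Number of steps required ≥ 13.2 V / 6.059 mV = 2178.58.
Need 2^N ≥ 2178.58; 2^11 = 2048, 2^12 = 4096.
Minimum N = 12.

12 bits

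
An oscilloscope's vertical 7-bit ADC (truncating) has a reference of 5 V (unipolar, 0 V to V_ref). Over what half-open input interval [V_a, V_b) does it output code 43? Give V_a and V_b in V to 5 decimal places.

LSB = 5/2^7 = 39.062 mV.
V_a = V_low + 43·LSB = 1.67969 V; V_b = V_low + 44·LSB = 1.71875 V.

[1.67969 V, 1.71875 V)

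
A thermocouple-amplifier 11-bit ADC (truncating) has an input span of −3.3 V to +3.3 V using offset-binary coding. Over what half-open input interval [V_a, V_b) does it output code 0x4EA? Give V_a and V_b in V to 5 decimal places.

LSB = 6.6/2^11 = 3.223 mV.
Code 0x4EA = 1258 decimal.
V_a = V_low + 1258·LSB = 0.754102 V; V_b = V_low + 1259·LSB = 0.757324 V.

[0.75410 V, 0.75732 V)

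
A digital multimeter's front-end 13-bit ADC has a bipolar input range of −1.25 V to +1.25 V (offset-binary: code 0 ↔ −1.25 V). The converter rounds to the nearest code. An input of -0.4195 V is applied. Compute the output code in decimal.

With 8192 levels over 2.5 V, one step is 305.18 µV.
Input sits at 2721.382 steps above V_low.
round(2721.382) = 2721.

code 2721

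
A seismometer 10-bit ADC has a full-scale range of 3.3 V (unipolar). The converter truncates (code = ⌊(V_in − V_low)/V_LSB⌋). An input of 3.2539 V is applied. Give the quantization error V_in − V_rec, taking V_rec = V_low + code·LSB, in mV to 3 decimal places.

Step size: 3.3 V ÷ 2^10 = 3.223 mV.
Scaled input = 1009.6950 LSBs, so code = 1009.
Code 1009 maps back to 0 + 1009×0.00322266 V = 3.2516602 V.
Error = 3.2539 − 3.2516602 = 0.00223984 V = 2.240 mV.

2.240 mV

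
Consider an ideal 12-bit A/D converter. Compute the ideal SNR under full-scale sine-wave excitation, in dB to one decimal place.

SNR ≈ 6.02·N + 1.76 dB = 6.02·12 + 1.76 = 74.00 dB.

74.0 dB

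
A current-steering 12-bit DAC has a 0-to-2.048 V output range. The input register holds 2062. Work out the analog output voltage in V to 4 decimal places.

LSB = 2.048 V / 2^12 = 0.500 mV.
V_out = 0 + 2062 × 0.0005 V = 1.031 V.

1.0310 V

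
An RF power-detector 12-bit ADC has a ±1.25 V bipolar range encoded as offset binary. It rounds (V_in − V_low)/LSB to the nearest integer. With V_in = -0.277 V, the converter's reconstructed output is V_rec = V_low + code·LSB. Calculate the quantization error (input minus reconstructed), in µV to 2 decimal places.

One LSB is 2.5 V / 4096 = 0.610 mV.
(-0.277 − (−1.25))/0.000610352 = 1594.1632; round gives code 1594.
V_rec = (−1.25) + 1594·0.000610352 = -0.27709961 V.
V_in − V_rec = 9.96094e-05 V = 99.61 µV.

99.61 µV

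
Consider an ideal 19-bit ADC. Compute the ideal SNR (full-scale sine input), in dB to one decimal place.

SNR ≈ 6.02·N + 1.76 dB = 6.02·19 + 1.76 = 116.14 dB.

116.1 dB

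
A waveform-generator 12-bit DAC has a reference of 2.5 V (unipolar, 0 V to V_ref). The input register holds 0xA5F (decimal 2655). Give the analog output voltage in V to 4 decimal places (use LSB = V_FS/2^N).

1.6205 V

LSB = 2.5 V / 2^12 = 0.610 mV.
Code 0xA5F = 2655 decimal.
V_out = 0 + 2655 × 0.000610352 V = 1.62048 V.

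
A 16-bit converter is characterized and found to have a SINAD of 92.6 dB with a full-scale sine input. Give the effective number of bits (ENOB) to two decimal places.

ENOB = (SINAD − 1.76) / 6.02 = (92.6 − 1.76)/6.02 = 15.090.

15.09 bits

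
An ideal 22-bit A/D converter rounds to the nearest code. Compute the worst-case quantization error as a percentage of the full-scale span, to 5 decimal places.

0.00001 %

Rounding → worst-case error = ½ LSB = V_FS/2^23, so 100/8388608 = 1.19209e-05 % of full scale.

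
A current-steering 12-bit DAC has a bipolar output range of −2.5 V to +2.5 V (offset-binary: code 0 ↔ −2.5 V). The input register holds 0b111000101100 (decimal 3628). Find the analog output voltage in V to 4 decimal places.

LSB = 5 V / 2^12 = 1.221 mV.
Code 0b111000101100 = 3628 decimal.
V_out = (−2.5) + 3628 × 0.0012207 V = 1.92871 V.

1.9287 V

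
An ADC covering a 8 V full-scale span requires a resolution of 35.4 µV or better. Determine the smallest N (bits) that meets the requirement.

Number of steps required ≥ 8 V / 35.4 µV = 225988.70.
Need 2^N ≥ 225988.70; 2^17 = 131072, 2^18 = 262144.
Minimum N = 18.

18 bits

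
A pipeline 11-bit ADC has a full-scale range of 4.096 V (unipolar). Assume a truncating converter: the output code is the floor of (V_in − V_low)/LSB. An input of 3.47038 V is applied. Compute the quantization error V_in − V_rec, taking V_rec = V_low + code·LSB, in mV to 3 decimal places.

0.380 mV

One LSB is 4.096 V / 2048 = 2.000 mV.
(3.47038 − 0)/0.002 = 1735.1900; ⌊·⌋ gives code 1735.
Code 1735 maps back to 0 + 1735×0.002 V = 3.47 V.
V_in − V_rec = 0.00038 V = 0.380 mV.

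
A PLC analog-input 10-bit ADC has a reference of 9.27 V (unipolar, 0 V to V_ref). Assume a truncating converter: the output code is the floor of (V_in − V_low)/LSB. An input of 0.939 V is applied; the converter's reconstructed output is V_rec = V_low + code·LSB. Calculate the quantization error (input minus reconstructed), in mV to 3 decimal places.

6.568 mV

Step size: 9.27 V ÷ 2^10 = 9.053 mV.
Scaled input = 103.7256 LSBs, so code = 103.
Reconstructed: 0.93243164 V.
Difference: 0.00656836 V → 6.568 mV.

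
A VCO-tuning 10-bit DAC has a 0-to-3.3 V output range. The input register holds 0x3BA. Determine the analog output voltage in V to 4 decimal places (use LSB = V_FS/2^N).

3.0744 V

LSB = 3.3 V / 2^10 = 3.223 mV.
Code 0x3BA = 954 decimal.
V_out = 0 + 954 × 0.00322266 V = 3.07441 V.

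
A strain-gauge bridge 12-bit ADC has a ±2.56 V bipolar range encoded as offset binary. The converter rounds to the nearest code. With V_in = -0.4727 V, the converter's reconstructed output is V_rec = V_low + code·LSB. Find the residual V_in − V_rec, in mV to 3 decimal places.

-0.200 mV

One LSB is 5.12 V / 4096 = 1.250 mV.
Scaled input = 1669.8400 LSBs, so code = 1670.
Code 1670 maps back to (−2.56) + 1670×0.00125 V = -0.4725 V.
Difference: -0.0002 V → -0.200 mV.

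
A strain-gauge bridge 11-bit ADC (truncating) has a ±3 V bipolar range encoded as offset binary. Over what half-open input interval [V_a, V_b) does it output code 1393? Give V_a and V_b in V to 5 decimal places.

[1.08105 V, 1.08398 V)

LSB = 6/2^11 = 2.930 mV.
V_a = V_low + 1393·LSB = 1.08105 V; V_b = V_low + 1394·LSB = 1.08398 V.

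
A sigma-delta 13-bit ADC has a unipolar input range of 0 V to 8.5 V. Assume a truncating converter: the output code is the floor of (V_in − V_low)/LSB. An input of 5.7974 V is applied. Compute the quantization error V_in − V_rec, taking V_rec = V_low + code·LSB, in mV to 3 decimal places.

0.342 mV

Step size: 8.5 V ÷ 2^13 = 1.038 mV.
Scaled input = 5587.3295 LSBs, so code = 5587.
Code 5587 maps back to 0 + 5587×0.0010376 V = 5.7970581 V.
Error = 5.7974 − 5.7970581 = 0.000341895 V = 0.342 mV.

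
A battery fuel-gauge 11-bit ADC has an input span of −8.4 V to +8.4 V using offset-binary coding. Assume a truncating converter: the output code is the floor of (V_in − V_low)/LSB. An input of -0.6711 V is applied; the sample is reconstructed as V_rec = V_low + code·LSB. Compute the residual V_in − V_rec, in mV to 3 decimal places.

One LSB is 16.8 V / 2048 = 8.203 mV.
(-0.6711 − (−8.4))/0.00820313 = 942.1897; ⌊·⌋ gives code 942.
Reconstructed: -0.67265625 V.
Error = -0.6711 − (−0.67265625) = 0.00155625 V = 1.556 mV.

1.556 mV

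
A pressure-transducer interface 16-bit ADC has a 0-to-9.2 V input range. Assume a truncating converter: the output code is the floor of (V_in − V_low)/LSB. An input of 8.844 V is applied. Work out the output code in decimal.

With 65536 levels over 9.2 V, one step is 140.38 µV.
(8.844 − 0) / 0.000140381 = 63000.042 LSBs.
Floor → code 63000.

code 63000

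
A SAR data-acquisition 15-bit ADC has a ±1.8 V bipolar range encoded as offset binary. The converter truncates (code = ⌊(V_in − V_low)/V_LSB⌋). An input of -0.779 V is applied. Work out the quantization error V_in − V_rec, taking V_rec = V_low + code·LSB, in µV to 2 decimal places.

Step size: 3.6 V ÷ 2^15 = 109.86 µV.
Scaled input = 9293.3689 LSBs, so code = 9293.
Code 9293 maps back to (−1.8) + 9293×0.000109863 V = -0.77904053 V.
Error = -0.779 − (−0.77904053) = 4.05273e-05 V = 40.53 µV.

40.53 µV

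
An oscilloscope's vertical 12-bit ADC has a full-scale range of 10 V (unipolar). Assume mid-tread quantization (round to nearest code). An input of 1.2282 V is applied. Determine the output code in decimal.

code 503

With 4096 levels over 10 V, one step is 2.441 mV.
Input sits at 503.071 steps above V_low.
So the output code is 503.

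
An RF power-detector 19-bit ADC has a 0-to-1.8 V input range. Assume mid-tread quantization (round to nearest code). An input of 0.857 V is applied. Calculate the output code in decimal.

Full-scale span = 1.8 V; LSB = 1.8/2^19 = 3.43 µV.
(0.857 − 0) / 3.43323e-06 = 249619.342 LSBs.
So the output code is 249619.

code 249619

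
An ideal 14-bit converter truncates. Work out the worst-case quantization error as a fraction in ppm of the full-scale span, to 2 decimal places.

61.04 ppm

Truncating → worst-case error = 1 LSB = V_FS/2^14, so 1e+06/16384 = 61.0352 ppm of full scale.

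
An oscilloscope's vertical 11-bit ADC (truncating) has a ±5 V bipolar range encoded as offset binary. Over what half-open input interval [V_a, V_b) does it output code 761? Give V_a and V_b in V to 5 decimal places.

LSB = 10/2^11 = 4.883 mV.
V_a = V_low + 761·LSB = -1.28418 V; V_b = V_low + 762·LSB = -1.2793 V.

[-1.28418 V, -1.27930 V)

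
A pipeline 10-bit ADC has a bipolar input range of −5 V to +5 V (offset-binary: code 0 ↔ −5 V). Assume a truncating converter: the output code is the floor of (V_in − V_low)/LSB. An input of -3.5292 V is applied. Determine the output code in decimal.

code 150

Full-scale span = 10 V; LSB = 10/2^10 = 9.766 mV.
(-3.5292 − (−5)) / 0.00976562 = 150.610 LSBs.
So the output code is 150.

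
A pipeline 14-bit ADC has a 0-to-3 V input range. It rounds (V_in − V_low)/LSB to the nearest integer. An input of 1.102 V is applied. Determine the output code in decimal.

code 6018

Full-scale span = 3 V; LSB = 3/2^14 = 183.11 µV.
(V_in − V_low)/LSB = (1.102 − 0) / 0.000183105 = 6018.389.
round(6018.389) = 6018.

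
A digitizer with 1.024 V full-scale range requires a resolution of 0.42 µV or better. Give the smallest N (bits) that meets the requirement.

22 bits

Number of steps required ≥ 1.024 V / 0.42 µV = 2438095.24.
Need 2^N ≥ 2438095.24; 2^21 = 2097152, 2^22 = 4194304.
Minimum N = 22.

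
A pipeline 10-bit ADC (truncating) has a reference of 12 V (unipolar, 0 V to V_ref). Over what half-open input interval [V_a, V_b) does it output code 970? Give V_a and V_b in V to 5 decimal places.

LSB = 12/2^10 = 11.719 mV.
V_a = V_low + 970·LSB = 11.3672 V; V_b = V_low + 971·LSB = 11.3789 V.

[11.36719 V, 11.37891 V)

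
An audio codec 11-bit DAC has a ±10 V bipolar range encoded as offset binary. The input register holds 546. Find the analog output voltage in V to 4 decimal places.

LSB = 20 V / 2^11 = 9.766 mV.
V_out = (−10) + 546 × 0.00976562 V = -4.66797 V.

-4.6680 V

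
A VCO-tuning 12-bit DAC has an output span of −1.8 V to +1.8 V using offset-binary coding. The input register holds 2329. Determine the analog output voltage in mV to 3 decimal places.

246.973 mV

LSB = 3.6 V / 2^12 = 0.879 mV.
V_out = (−1.8) + 2329 × 0.000878906 V = 0.246973 V.
= 246.973 mV.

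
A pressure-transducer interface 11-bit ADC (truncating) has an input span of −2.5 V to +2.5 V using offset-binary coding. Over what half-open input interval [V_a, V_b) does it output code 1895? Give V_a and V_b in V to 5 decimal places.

[2.12646 V, 2.12891 V)

LSB = 5/2^11 = 2.441 mV.
V_a = V_low + 1895·LSB = 2.12646 V; V_b = V_low + 1896·LSB = 2.12891 V.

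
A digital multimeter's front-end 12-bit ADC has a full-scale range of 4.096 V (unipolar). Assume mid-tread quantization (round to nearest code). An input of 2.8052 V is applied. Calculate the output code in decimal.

Full-scale span = 4.096 V; LSB = 4.096/2^12 = 1.000 mV.
Input sits at 2805.200 steps above V_low.
round(2805.200) = 2805.

code 2805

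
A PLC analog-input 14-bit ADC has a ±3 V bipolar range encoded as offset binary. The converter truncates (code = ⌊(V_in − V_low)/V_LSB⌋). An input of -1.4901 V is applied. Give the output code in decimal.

Full-scale span = 6 V; LSB = 6/2^14 = 366.21 µV.
(V_in − V_low)/LSB = (-1.4901 − (−3)) / 0.000366211 = 4123.034.
⌊·⌋(4123.034) = 4123.

code 4123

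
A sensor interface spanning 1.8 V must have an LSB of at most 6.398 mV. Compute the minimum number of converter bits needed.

Number of steps required ≥ 1.8 V / 6.398 mV = 281.34.
Need 2^N ≥ 281.34; 2^8 = 256, 2^9 = 512.
Minimum N = 9.

9 bits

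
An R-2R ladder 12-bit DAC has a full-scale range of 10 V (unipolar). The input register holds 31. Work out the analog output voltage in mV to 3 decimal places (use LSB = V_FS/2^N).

75.684 mV

LSB = 10 V / 2^12 = 2.441 mV.
V_out = 0 + 31 × 0.00244141 V = 0.0756836 V.
= 75.684 mV.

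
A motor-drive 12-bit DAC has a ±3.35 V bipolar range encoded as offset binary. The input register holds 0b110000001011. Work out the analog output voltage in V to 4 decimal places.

LSB = 6.7 V / 2^12 = 1.636 mV.
Code 0b110000001011 = 3083 decimal.
V_out = (−3.35) + 3083 × 0.00163574 V = 1.69299 V.

1.6930 V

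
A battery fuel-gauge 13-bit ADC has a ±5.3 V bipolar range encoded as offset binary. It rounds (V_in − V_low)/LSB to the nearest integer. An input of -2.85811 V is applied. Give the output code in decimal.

Full-scale span = 10.6 V; LSB = 10.6/2^13 = 1.294 mV.
(V_in − V_low)/LSB = (-2.85811 − (−5.3)) / 0.00129395 = 1887.166.
round(1887.166) = 1887.

code 1887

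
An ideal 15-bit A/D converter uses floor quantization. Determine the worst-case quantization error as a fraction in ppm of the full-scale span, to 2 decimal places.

Truncating → worst-case error = 1 LSB = V_FS/2^15, so 1e+06/32768 = 30.5176 ppm of full scale.

30.52 ppm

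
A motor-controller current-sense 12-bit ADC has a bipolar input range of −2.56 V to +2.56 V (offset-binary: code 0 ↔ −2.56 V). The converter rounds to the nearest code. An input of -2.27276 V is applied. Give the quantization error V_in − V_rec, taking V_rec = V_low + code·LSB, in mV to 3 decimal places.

LSB = 5.12/2^12 = 1.250 mV.
(-2.27276 − (−2.56))/0.00125 = 229.7920; round gives code 230.
Code 230 maps back to (−2.56) + 230×0.00125 V = -2.2725 V.
V_in − V_rec = -0.00026 V = -0.260 mV.

-0.260 mV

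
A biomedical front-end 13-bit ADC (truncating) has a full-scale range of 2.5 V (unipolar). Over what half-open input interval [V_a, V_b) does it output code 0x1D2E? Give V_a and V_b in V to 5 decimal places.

[2.27966 V, 2.27997 V)

LSB = 2.5/2^13 = 305.18 µV.
Code 0x1D2E = 7470 decimal.
V_a = V_low + 7470·LSB = 2.27966 V; V_b = V_low + 7471·LSB = 2.27997 V.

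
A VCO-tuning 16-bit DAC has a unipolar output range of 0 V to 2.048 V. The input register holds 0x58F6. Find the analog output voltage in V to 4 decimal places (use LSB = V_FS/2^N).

0.7117 V

LSB = 2.048 V / 2^16 = 31.25 µV.
Code 0x58F6 = 22774 decimal.
V_out = 0 + 22774 × 3.125e-05 V = 0.711688 V.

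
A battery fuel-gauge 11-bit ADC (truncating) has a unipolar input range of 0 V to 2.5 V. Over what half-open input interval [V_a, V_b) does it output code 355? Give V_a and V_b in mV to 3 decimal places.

LSB = 2.5/2^11 = 1.221 mV.
V_a = V_low + 355·LSB = 0.43335 V; V_b = V_low + 356·LSB = 0.43457 V.

[433.350 mV, 434.570 mV)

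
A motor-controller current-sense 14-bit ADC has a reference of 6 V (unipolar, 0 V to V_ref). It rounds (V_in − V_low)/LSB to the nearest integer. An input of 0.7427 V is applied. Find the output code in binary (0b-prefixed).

code 0b11111101100 (decimal 2028)

Full-scale span = 6 V; LSB = 6/2^14 = 366.21 µV.
(V_in − V_low)/LSB = (0.7427 − 0) / 0.000366211 = 2028.066.
round(2028.066) = 2028.
In binary (0b-prefixed): 0b11111101100.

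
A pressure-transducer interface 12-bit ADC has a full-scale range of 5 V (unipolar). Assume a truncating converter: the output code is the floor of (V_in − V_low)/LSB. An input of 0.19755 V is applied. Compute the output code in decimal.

Full-scale span = 5 V; LSB = 5/2^12 = 1.221 mV.
(0.19755 − 0) / 0.0012207 = 161.833 LSBs.
⌊·⌋(161.833) = 161.

code 161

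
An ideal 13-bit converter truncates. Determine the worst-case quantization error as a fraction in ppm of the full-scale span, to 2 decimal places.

Truncating → worst-case error = 1 LSB = V_FS/2^13, so 1e+06/8192 = 122.07 ppm of full scale.

122.07 ppm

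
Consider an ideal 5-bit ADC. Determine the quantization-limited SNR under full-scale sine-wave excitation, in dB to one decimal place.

SNR ≈ 6.02·N + 1.76 dB = 6.02·5 + 1.76 = 31.86 dB.

31.9 dB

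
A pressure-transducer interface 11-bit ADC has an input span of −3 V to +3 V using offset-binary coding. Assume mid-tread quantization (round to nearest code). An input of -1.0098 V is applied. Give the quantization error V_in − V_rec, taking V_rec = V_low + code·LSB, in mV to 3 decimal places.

One LSB is 6 V / 2048 = 2.930 mV.
(-1.0098 − (−3))/0.00292969 = 679.3216; round gives code 679.
Reconstructed: -1.0107422 V.
Difference: 0.000942187 V → 0.942 mV.

0.942 mV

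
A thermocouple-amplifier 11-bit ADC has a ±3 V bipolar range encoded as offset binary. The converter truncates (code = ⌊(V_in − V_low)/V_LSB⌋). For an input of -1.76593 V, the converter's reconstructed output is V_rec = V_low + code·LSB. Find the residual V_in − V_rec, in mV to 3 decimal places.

Step size: 6 V ÷ 2^11 = 2.930 mV.
(-1.76593 − (−3))/0.00292969 = 421.2292; ⌊·⌋ gives code 421.
V_rec = (−3) + 421·0.00292969 = -1.7666016 V.
Difference: 0.000671562 V → 0.672 mV.

0.672 mV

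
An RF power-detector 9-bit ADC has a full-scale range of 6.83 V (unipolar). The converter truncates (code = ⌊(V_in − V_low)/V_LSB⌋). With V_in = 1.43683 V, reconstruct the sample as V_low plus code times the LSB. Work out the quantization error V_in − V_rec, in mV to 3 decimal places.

9.467 mV

LSB = 6.83/2^9 = 13.340 mV.
(1.43683 − 0)/0.0133398 = 107.7097; ⌊·⌋ gives code 107.
Reconstructed: 1.4273633 V.
Error = 1.43683 − 1.4273633 = 0.00946672 V = 9.467 mV.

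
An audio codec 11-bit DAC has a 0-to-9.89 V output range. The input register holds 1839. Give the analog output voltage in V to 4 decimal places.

LSB = 9.89 V / 2^11 = 4.829 mV.
V_out = 0 + 1839 × 0.0048291 V = 8.88072 V.

8.8807 V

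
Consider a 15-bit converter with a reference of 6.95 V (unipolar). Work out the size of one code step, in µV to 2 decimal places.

Full-scale span = 6.95 V.
LSB = 6.95 / 2^15 = 6.95 / 32768 = 0.000212097 V = 212.10 µV.

212.10 µV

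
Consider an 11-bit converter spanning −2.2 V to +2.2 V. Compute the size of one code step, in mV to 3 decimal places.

2.148 mV

Full-scale span = 4.4 V.
LSB = 4.4 / 2^11 = 4.4 / 2048 = 0.00214844 V = 2.148 mV.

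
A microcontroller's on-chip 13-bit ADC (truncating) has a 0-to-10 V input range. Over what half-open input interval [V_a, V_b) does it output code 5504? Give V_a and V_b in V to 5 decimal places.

LSB = 10/2^13 = 1.221 mV.
V_a = V_low + 5504·LSB = 6.71875 V; V_b = V_low + 5505·LSB = 6.71997 V.

[6.71875 V, 6.71997 V)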